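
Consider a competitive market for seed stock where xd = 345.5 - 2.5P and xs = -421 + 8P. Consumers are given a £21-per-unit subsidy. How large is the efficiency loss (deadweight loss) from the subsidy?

Deadweight loss = £420

Pre-subsidy: 345.5 - 2.5P = -421 + 8P gives P* = 73, x* = 163.
With the rebate, buyers effectively pay Pb = Ps − 21, where Ps is the price sellers receive.
Demand in terms of Ps becomes xd = 345.5 − 2.5(Ps − 21) = 398 - 2.5Ps. Setting this equal to supply: 398 - 2.5Ps = -421 + 8Ps, so Ps = 78.
Buyers pay Pb = 78 − 21 = 57; x' = -421 + 8·78 = 203.
The subsidy expands output by 203 − 163 = 40 past the efficient level; on those units the gap between marginal cost and willingness to pay runs from 0 up to 21.
DWL = ½ × 21 × 40 = 420.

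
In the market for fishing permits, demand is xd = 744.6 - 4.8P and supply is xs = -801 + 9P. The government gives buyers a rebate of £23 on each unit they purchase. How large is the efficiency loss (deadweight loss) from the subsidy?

Deadweight loss = £828

Pre-subsidy: 744.6 - 4.8P = -801 + 9P gives P* = 112, x* = 207.
With the rebate, buyers effectively pay Pb = Ps − 23, where Ps is the price sellers receive.
Demand in terms of Ps becomes xd = 744.6 − 4.8(Ps − 23) = 855 - 4.8Ps. Setting this equal to supply: 855 - 4.8Ps = -801 + 9Ps, so Ps = 120.
Buyers pay Pb = 120 − 23 = 97; x' = -801 + 9·120 = 279.
The subsidy expands output by 279 − 207 = 72 past the efficient level; on those units the gap between marginal cost and willingness to pay runs from 0 up to 23.
DWL = ½ × 23 × 72 = 828.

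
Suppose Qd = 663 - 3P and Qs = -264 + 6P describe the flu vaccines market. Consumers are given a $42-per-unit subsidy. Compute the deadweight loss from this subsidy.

Pre-subsidy: 663 - 3P = -264 + 6P gives P* = 103, Q* = 354.
With the rebate, buyers effectively pay Pb = Ps − 42, where Ps is the price sellers receive.
Demand in terms of Ps becomes Qd = 663 − 3(Ps − 42) = 789 - 3Ps. Setting this equal to supply: 789 - 3Ps = -264 + 6Ps, so Ps = 117.
Buyers pay Pb = 117 − 42 = 75; Q' = -264 + 6·117 = 438.
The subsidy expands output by 438 − 354 = 84 past the efficient level; on those units the gap between marginal cost and willingness to pay runs from 0 up to 42.
DWL = ½ × 42 × 84 = 1764.

Deadweight loss = $1764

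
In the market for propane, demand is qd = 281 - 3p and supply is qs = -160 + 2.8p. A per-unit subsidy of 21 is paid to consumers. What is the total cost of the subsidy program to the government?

Government cost = 50736/29

Pre-subsidy: 281 - 3p = -160 + 2.8p gives p* = 2205/29, q* = 1534/29.
With the rebate, buyers effectively pay pb = ps − 21, where ps is the price sellers receive.
Demand in terms of ps becomes qd = 281 − 3(ps − 21) = 344 - 3ps. Setting this equal to supply: 344 - 3ps = -160 + 2.8ps, so ps = 2520/29.
Buyers pay pb = 2520/29 − 21 = 1911/29; q' = -160 + 2.8·(2520/29) = 2416/29.
Government outlay = subsidy × quantity = 21 × 2416/29 = 50736/29.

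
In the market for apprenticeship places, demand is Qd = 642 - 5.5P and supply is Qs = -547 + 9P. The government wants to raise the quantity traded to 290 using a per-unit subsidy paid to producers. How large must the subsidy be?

At Q = 290, invert demand for the buyer price: Pb = (642 − 290)/5.5 = 64; invert supply for the seller price: Ps = (290 − (-547))/9 = 93.
The subsidy must fill the gap: s = Ps − Pb = 93 − 64 = 29.

Required subsidy s = 29 per unit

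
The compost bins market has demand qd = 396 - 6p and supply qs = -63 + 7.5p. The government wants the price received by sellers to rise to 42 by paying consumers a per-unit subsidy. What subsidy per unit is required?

Required subsidy s = 18 per unit

At a seller price of 42, quantity supplied is -63 + 7.5·42 = 252.
Buyers absorb 252 only when they pay pb with 396 − 6·pb = 252, i.e. pb = 24.
s = ps − pb = 42 − 24 = 18.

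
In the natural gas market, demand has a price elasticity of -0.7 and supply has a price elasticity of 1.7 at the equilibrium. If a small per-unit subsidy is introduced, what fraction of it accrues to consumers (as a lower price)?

Consumer share = 17/24

For a small subsidy around the equilibrium, the benefit split depends on the relative slopes, which at a point are proportional to the elasticities.
Buyer share = εs/(εs + |εd|) = 1.7/(1.7 + 0.7) = 17/24; seller share = |εd|/(εs + |εd|) = 7/24.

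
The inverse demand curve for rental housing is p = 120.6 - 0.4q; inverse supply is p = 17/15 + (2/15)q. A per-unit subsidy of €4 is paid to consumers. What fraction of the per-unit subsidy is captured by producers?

Pre-subsidy: 120.6 - 0.4q = 17/15 + (2/15)q gives q* = 224 and p* = 31.
With the rebate, buyers effectively pay pb = ps − 4, where ps is the price sellers receive.
On the curves, pb = 120.6 - 0.4q and ps = 17/15 + (2/15)q; the wedge ps − pb = 4 gives 17/15 + (2/15)q − (120.6 - 0.4q) = 4, so q' = 231.5.
Then pb = 120.6 − 0.4·231.5 = 28 and ps = 17/15 + (2/15)·231.5 = 32.
Buyers' price falls by p* − pb = 31 − 28 = 3; sellers' price rises by ps − p* = 32 − 31 = 1.
So producers capture 1/4 = 0.25 of each unit of subsidy.

Producer share = 0.25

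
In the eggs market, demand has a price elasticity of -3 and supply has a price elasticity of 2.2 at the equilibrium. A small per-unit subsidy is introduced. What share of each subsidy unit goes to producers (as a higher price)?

For a small subsidy around the equilibrium, the benefit split depends on the relative slopes, which at a point are proportional to the elasticities.
Buyer share = εs/(εs + |εd|) = 2.2/(2.2 + 3) = 11/26; seller share = |εd|/(εs + |εd|) = 15/26.
So producers capture 15/26 of the subsidy.

Producer share = 15/26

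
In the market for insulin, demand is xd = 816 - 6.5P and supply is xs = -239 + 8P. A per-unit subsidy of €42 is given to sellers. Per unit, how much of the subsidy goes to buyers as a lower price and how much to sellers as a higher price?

Buyers gain 672/29 per unit; sellers gain 546/29 per unit

Pre-subsidy: 816 - 6.5P = -239 + 8P gives P* = 2110/29, x* = 9949/29.
With the subsidy, sellers receive Ps = Pb + 42 for each unit, where Pb is the price buyers pay.
Supply in terms of Pb becomes xs = -239 + 8(Pb + 42) = 97 + 8Pb. Setting this equal to demand: 816 - 6.5Pb = 97 + 8Pb, so Pb = 1438/29.
Sellers receive Ps = 1438/29 + 42 = 2656/29; x' = 816 − 6.5·(1438/29) = 14317/29.
Buyers' price falls by P* − Pb = 2110/29 − 1438/29 = 672/29; sellers' price rises by Ps − P* = 2656/29 − 2110/29 = 546/29.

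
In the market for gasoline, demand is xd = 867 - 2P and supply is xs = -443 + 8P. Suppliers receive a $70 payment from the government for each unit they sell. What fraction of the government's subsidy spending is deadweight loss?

Pre-subsidy: 867 - 2P = -443 + 8P gives P* = 131, x* = 605.
With the subsidy, sellers receive Ps = Pb + 70 for each unit, where Pb is the price buyers pay.
Supply in terms of Pb becomes xs = -443 + 8(Pb + 70) = 117 + 8Pb. Setting this equal to demand: 867 - 2Pb = 117 + 8Pb, so Pb = 75.
Sellers receive Ps = 75 + 70 = 145; x' = 867 − 2·75 = 717.
ΔCS = ½(605 + 717)(131 − 75) = 37016; ΔPS = ½(605 + 717)(145 − 131) = 9254.
Government spending = 70 × 717 = 50190.
DWL = ½ × 70 × (717 − 605) = 3920; fraction = 3920 / 50190 = 56/717.

DWL / government spending = 56/717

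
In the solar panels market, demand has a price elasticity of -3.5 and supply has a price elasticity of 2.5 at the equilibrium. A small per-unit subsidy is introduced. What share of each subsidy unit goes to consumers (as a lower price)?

For a small subsidy around the equilibrium, the benefit split depends on the relative slopes, which at a point are proportional to the elasticities.
Buyer share = εs/(εs + |εd|) = 2.5/(2.5 + 3.5) = 5/12; seller share = |εd|/(εs + |εd|) = 7/12.

Consumer share = 5/12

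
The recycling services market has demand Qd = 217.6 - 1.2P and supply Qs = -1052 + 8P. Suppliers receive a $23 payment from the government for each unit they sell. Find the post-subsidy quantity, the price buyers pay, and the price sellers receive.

Q' = 76; buyers pay $118; sellers receive $141

Pre-subsidy: 217.6 - 1.2P = -1052 + 8P gives P* = 138, Q* = 52.
With the subsidy, sellers receive Ps = Pb + 23 for each unit, where Pb is the price buyers pay.
Supply in terms of Pb becomes Qs = -1052 + 8(Pb + 23) = -868 + 8Pb. Setting this equal to demand: 217.6 - 1.2Pb = -868 + 8Pb, so Pb = 118.
Sellers receive Ps = 118 + 23 = 141; Q' = 217.6 − 1.2·118 = 76.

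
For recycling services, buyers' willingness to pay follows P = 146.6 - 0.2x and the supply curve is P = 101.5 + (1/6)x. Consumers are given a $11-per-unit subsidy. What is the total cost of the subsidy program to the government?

Government cost = $1683

Pre-subsidy: 146.6 - 0.2x = 101.5 + (1/6)x gives x* = 123 and P* = 122.
With the rebate, buyers effectively pay Pb = Ps − 11, where Ps is the price sellers receive.
On the curves, Pb = 146.6 - 0.2x and Ps = 101.5 + (1/6)x; the wedge Ps − Pb = 11 gives 101.5 + (1/6)x − (146.6 - 0.2x) = 11, so x' = 153.
Then Pb = 146.6 − 0.2·153 = 116 and Ps = 101.5 + (1/6)·153 = 127.
Government outlay = subsidy × quantity = 11 × 153 = 1683.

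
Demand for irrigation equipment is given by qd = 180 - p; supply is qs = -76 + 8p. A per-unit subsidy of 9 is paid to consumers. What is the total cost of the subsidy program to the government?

Pre-subsidy: 180 - p = -76 + 8p gives p* = 256/9, q* = 1364/9.
With the rebate, buyers effectively pay pb = ps − 9, where ps is the price sellers receive.
Demand in terms of ps becomes qd = 180 − 1(ps − 9) = 189 - ps. Setting this equal to supply: 189 - ps = -76 + 8ps, so ps = 265/9.
Buyers pay pb = 265/9 − 9 = 184/9; q' = -76 + 8·(265/9) = 1436/9.
Government outlay = subsidy × quantity = 9 × 1436/9 = 1436.

Government cost = 1436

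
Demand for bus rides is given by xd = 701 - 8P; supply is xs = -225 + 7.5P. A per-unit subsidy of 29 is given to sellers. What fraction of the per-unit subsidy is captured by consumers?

Pre-subsidy: 701 - 8P = -225 + 7.5P gives P* = 1852/31, x* = 6915/31.
With the subsidy, sellers receive Ps = Pb + 29 for each unit, where Pb is the price buyers pay.
Supply in terms of Pb becomes xs = -225 + 7.5(Pb + 29) = -7.5 + 7.5Pb. Setting this equal to demand: 701 - 8Pb = -7.5 + 7.5Pb, so Pb = 1417/31.
Sellers receive Ps = 1417/31 + 29 = 2316/31; x' = 701 − 8·(1417/31) = 10395/31.
Buyers' price falls by P* − Pb = 1852/31 − 1417/31 = 435/31; sellers' price rises by Ps − P* = 2316/31 − 1852/31 = 464/31.
So consumers capture (435/31)/29 = 15/31 of each unit of subsidy.

Consumer share = 15/31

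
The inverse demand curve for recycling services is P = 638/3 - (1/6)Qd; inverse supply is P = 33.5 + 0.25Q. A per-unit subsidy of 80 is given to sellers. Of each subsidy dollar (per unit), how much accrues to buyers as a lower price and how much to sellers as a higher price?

Buyers gain 32 per unit; sellers gain 48 per unit

Pre-subsidy: 638/3 - (1/6)Q = 33.5 + 0.25Q gives Q* = 430 and P* = 141.
With the subsidy, sellers receive Ps = Pb + 80 for each unit, where Pb is the price buyers pay.
On the curves, Pb = 638/3 - (1/6)Q and Ps = 33.5 + 0.25Q; the wedge Ps − Pb = 80 gives 33.5 + 0.25Q − (638/3 - (1/6)Q) = 80, so Q' = 622.
Then Pb = 638/3 − (1/6)·622 = 109 and Ps = 33.5 + 0.25·622 = 189.
Buyers' price falls by P* − Pb = 141 − 109 = 32; sellers' price rises by Ps − P* = 189 − 141 = 48.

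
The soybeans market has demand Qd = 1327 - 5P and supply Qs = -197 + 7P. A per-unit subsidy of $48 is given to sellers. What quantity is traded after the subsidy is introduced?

Q' = 832

Pre-subsidy: 1327 - 5P = -197 + 7P gives P* = 127, Q* = 692.
With the subsidy, sellers receive Ps = Pb + 48 for each unit, where Pb is the price buyers pay.
Supply in terms of Pb becomes Qs = -197 + 7(Pb + 48) = 139 + 7Pb. Setting this equal to demand: 1327 - 5Pb = 139 + 7Pb, so Pb = 99.
Sellers receive Ps = 99 + 48 = 147; Q' = 1327 − 5·99 = 832.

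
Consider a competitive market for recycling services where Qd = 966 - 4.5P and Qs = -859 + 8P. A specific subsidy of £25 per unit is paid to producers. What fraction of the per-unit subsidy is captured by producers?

Pre-subsidy: 966 - 4.5P = -859 + 8P gives P* = 146, Q* = 309.
With the subsidy, sellers receive Ps = Pb + 25 for each unit, where Pb is the price buyers pay.
Supply in terms of Pb becomes Qs = -859 + 8(Pb + 25) = -659 + 8Pb. Setting this equal to demand: 966 - 4.5Pb = -659 + 8Pb, so Pb = 130.
Sellers receive Ps = 130 + 25 = 155; Q' = 966 − 4.5·130 = 381.
Buyers' price falls by P* − Pb = 146 − 130 = 16; sellers' price rises by Ps − P* = 155 − 146 = 9.
So producers capture 9/25 = 0.36 of each unit of subsidy.

Producer share = 0.36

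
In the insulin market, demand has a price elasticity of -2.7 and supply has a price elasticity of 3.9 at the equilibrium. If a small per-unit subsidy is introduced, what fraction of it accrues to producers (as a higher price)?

Producer share = 9/22

For a small subsidy around the equilibrium, the benefit split depends on the relative slopes, which at a point are proportional to the elasticities.
Buyer share = εs/(εs + |εd|) = 3.9/(3.9 + 2.7) = 13/22; seller share = |εd|/(εs + |εd|) = 9/22.
So producers capture 9/22 of the subsidy.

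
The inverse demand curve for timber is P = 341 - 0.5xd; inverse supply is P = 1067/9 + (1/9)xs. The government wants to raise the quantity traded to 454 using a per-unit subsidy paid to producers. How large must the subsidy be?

At x = 454, from the demand curve buyers pay Pb = 341 − 0.5·454 = 114; from the supply curve sellers need Ps = 1067/9 + (1/9)·454 = 169.
The subsidy must fill the gap: s = Ps − Pb = 169 − 114 = 55.

Required subsidy s = 55 per unit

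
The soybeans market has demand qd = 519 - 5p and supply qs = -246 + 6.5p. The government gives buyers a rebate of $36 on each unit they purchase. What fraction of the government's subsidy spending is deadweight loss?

DWL / government spending = 390/2209

Pre-subsidy: 519 - 5p = -246 + 6.5p gives p* = 1530/23, q* = 4287/23.
With the rebate, buyers effectively pay pb = ps − 36, where ps is the price sellers receive.
Demand in terms of ps becomes qd = 519 − 5(ps − 36) = 699 - 5ps. Setting this equal to supply: 699 - 5ps = -246 + 6.5ps, so ps = 1890/23.
Buyers pay pb = 1890/23 − 36 = 1062/23; q' = -246 + 6.5·(1890/23) = 6627/23.
ΔCS = ½(4287/23 + 6627/23)(1530/23 − 1062/23) = 2553876/529; ΔPS = ½(4287/23 + 6627/23)(1890/23 − 1530/23) = 1964520/529.
Government spending = 36 × 6627/23 = 238572/23.
DWL = ½ × 36 × (6627/23 − 4287/23) = 42120/23; fraction = (42120/23) / (238572/23) = 390/2209.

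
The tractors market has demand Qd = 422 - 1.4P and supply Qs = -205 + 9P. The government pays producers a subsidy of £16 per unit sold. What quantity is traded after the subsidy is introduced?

Q' = 18563/52

Pre-subsidy: 422 - 1.4P = -205 + 9P gives P* = 3135/52, Q* = 17555/52.
With the subsidy, sellers receive Ps = Pb + 16 for each unit, where Pb is the price buyers pay.
Supply in terms of Pb becomes Qs = -205 + 9(Pb + 16) = -61 + 9Pb. Setting this equal to demand: 422 - 1.4Pb = -61 + 9Pb, so Pb = 2415/52.
Sellers receive Ps = 2415/52 + 16 = 3247/52; Q' = 422 − 1.4·(2415/52) = 18563/52.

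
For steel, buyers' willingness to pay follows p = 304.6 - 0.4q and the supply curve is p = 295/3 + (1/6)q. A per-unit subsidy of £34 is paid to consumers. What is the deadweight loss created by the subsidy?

Pre-subsidy: 304.6 - 0.4q = 295/3 + (1/6)q gives q* = 364 and p* = 159.
With the rebate, buyers effectively pay pb = ps − 34, where ps is the price sellers receive.
On the curves, pb = 304.6 - 0.4q and ps = 295/3 + (1/6)q; the wedge ps − pb = 34 gives 295/3 + (1/6)q − (304.6 - 0.4q) = 34, so q' = 424.
Then pb = 304.6 − 0.4·424 = 135 and ps = 295/3 + (1/6)·424 = 169.
The subsidy expands output by 424 − 364 = 60 past the efficient level; on those units the gap between marginal cost and willingness to pay runs from 0 up to 34.
DWL = ½ × 34 × 60 = 1020.

Deadweight loss = £1020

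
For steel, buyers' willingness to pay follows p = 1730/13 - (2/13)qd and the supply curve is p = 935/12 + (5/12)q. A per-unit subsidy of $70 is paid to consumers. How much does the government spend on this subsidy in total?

Pre-subsidy: 1730/13 - (2/13)q = 935/12 + (5/12)q gives q* = 8605/89 and p* = 10520/89.
With the rebate, buyers effectively pay pb = ps − 70, where ps is the price sellers receive.
On the curves, pb = 1730/13 - (2/13)q and ps = 935/12 + (5/12)q; the wedge ps − pb = 70 gives 935/12 + (5/12)q − (1730/13 - (2/13)q) = 70, so q' = 19525/89.
Then pb = 1730/13 − (2/13)·(19525/89) = 8840/89 and ps = 935/12 + (5/12)·(19525/89) = 15070/89.
Government outlay = subsidy × quantity = 70 × 19525/89 = 1366750/89.

Government cost = 1366750/89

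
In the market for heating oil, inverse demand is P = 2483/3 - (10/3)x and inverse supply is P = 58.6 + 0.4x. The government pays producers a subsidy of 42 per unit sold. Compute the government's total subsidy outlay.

Government cost = 9124.5

Pre-subsidy: 2483/3 - (10/3)x = 58.6 + 0.4x gives x* = 206 and P* = 141.
With the subsidy, sellers receive Ps = Pb + 42 for each unit, where Pb is the price buyers pay.
On the curves, Pb = 2483/3 - (10/3)x and Ps = 58.6 + 0.4x; the wedge Ps − Pb = 42 gives 58.6 + 0.4x − (2483/3 - (10/3)x) = 42, so x' = 217.25.
Then Pb = 2483/3 − (10/3)·217.25 = 103.5 and Ps = 58.6 + 0.4·217.25 = 145.5.
Government outlay = subsidy × quantity = 42 × 217.25 = 9124.5.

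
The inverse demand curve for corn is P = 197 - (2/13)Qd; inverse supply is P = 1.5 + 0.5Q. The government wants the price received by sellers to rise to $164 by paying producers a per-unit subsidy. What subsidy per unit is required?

At a seller price of 164, quantity supplied is -3 + 2·164 = 325.
Buyers absorb 325 only when they pay Pb = 197 − (2/13)·325 = 147.
s = Ps − Pb = 164 − 147 = 17.

Required subsidy s = $17 per unit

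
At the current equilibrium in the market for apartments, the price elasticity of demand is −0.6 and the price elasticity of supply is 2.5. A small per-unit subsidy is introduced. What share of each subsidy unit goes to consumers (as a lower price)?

For a small subsidy around the equilibrium, the benefit split depends on the relative slopes, which at a point are proportional to the elasticities.
Buyer share = εs/(εs + |εd|) = 2.5/(2.5 + 0.6) = 25/31; seller share = |εd|/(εs + |εd|) = 6/31.

Consumer share = 25/31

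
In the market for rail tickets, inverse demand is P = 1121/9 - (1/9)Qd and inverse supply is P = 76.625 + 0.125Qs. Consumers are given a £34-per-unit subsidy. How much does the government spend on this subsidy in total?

Government cost = £11798

Pre-subsidy: 1121/9 - (1/9)Q = 76.625 + 0.125Q gives Q* = 203 and P* = 102.
With the rebate, buyers effectively pay Pb = Ps − 34, where Ps is the price sellers receive.
On the curves, Pb = 1121/9 - (1/9)Q and Ps = 76.625 + 0.125Q; the wedge Ps − Pb = 34 gives 76.625 + 0.125Q − (1121/9 - (1/9)Q) = 34, so Q' = 347.
Then Pb = 1121/9 − (1/9)·347 = 86 and Ps = 76.625 + 0.125·347 = 120.
Government outlay = subsidy × quantity = 34 × 347 = 11798.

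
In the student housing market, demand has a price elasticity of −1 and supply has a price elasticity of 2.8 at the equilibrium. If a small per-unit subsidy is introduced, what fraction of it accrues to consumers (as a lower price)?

For a small subsidy around the equilibrium, the benefit split depends on the relative slopes, which at a point are proportional to the elasticities.
Buyer share = εs/(εs + |εd|) = 2.8/(2.8 + 1) = 14/19; seller share = |εd|/(εs + |εd|) = 5/19.

Consumer share = 14/19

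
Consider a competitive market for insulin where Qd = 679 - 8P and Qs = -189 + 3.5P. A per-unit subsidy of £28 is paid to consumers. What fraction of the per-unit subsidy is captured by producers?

Pre-subsidy: 679 - 8P = -189 + 3.5P gives P* = 1736/23, Q* = 1729/23.
With the rebate, buyers effectively pay Pb = Ps − 28, where Ps is the price sellers receive.
Demand in terms of Ps becomes Qd = 679 − 8(Ps − 28) = 903 - 8Ps. Setting this equal to supply: 903 - 8Ps = -189 + 3.5Ps, so Ps = 2184/23.
Buyers pay Pb = 2184/23 − 28 = 1540/23; Q' = -189 + 3.5·(2184/23) = 3297/23.
Buyers' price falls by P* − Pb = 1736/23 − 1540/23 = 196/23; sellers' price rises by Ps − P* = 2184/23 − 1736/23 = 448/23.
So producers capture (448/23)/28 = 16/23 of each unit of subsidy.

Producer share = 16/23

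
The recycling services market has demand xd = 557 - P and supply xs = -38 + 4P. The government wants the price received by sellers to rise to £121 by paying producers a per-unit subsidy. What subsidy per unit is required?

Required subsidy s = £10 per unit

At a seller price of 121, quantity supplied is -38 + 4·121 = 446.
Buyers absorb 446 only when they pay Pb with 557 − 1·Pb = 446, i.e. Pb = 111.
s = Ps − Pb = 121 − 111 = 10.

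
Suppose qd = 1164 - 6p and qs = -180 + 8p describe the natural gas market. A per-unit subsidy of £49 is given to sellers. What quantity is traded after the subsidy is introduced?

Pre-subsidy: 1164 - 6p = -180 + 8p gives p* = 96, q* = 588.
With the subsidy, sellers receive ps = pb + 49 for each unit, where pb is the price buyers pay.
Supply in terms of pb becomes qs = -180 + 8(pb + 49) = 212 + 8pb. Setting this equal to demand: 1164 - 6pb = 212 + 8pb, so pb = 68.
Sellers receive ps = 68 + 49 = 117; q' = 1164 − 6·68 = 756.

q' = 756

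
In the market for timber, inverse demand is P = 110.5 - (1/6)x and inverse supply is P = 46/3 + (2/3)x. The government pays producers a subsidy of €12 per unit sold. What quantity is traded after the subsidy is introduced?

Pre-subsidy: 110.5 - (1/6)x = 46/3 + (2/3)x gives x* = 114.2 and P* = 1372/15.
With the subsidy, sellers receive Ps = Pb + 12 for each unit, where Pb is the price buyers pay.
On the curves, Pb = 110.5 - (1/6)x and Ps = 46/3 + (2/3)x; the wedge Ps − Pb = 12 gives 46/3 + (2/3)x − (110.5 - (1/6)x) = 12, so x' = 128.6.
Then Pb = 110.5 − (1/6)·128.6 = 1336/15 and Ps = 46/3 + (2/3)·128.6 = 1516/15.

x' = 128.6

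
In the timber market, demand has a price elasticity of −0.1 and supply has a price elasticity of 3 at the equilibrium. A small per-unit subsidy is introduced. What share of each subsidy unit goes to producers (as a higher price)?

Producer share = 1/31

For a small subsidy around the equilibrium, the benefit split depends on the relative slopes, which at a point are proportional to the elasticities.
Buyer share = εs/(εs + |εd|) = 3/(3 + 0.1) = 30/31; seller share = |εd|/(εs + |εd|) = 1/31.
So producers capture 1/31 of the subsidy.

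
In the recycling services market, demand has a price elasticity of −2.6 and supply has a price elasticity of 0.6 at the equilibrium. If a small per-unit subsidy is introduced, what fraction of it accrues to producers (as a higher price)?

Producer share = 0.8125

For a small subsidy around the equilibrium, the benefit split depends on the relative slopes, which at a point are proportional to the elasticities.
Buyer share = εs/(εs + |εd|) = 0.6/(0.6 + 2.6) = 0.1875; seller share = |εd|/(εs + |εd|) = 0.8125.
So producers capture 0.8125 of the subsidy.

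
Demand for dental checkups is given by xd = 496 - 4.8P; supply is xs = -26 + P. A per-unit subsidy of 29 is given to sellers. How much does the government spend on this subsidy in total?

Government cost = 2552

Pre-subsidy: 496 - 4.8P = -26 + P gives P* = 90, x* = 64.
With the subsidy, sellers receive Ps = Pb + 29 for each unit, where Pb is the price buyers pay.
Supply in terms of Pb becomes xs = -26 + 1(Pb + 29) = 3 + Pb. Setting this equal to demand: 496 - 4.8Pb = 3 + Pb, so Pb = 85.
Sellers receive Ps = 85 + 29 = 114; x' = 496 − 4.8·85 = 88.
Government outlay = subsidy × quantity = 29 × 88 = 2552.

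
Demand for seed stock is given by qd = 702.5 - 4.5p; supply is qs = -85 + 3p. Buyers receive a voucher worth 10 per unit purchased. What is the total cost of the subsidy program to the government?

Government cost = 2480

Pre-subsidy: 702.5 - 4.5p = -85 + 3p gives p* = 105, q* = 230.
With the rebate, buyers effectively pay pb = ps − 10, where ps is the price sellers receive.
Demand in terms of ps becomes qd = 702.5 − 4.5(ps − 10) = 747.5 - 4.5ps. Setting this equal to supply: 747.5 - 4.5ps = -85 + 3ps, so ps = 111.
Buyers pay pb = 111 − 10 = 101; q' = -85 + 3·111 = 248.
Government outlay = subsidy × quantity = 10 × 248 = 2480.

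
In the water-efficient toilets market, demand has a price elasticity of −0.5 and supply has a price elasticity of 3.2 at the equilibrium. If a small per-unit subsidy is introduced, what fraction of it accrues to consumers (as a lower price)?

Consumer share = 32/37

For a small subsidy around the equilibrium, the benefit split depends on the relative slopes, which at a point are proportional to the elasticities.
Buyer share = εs/(εs + |εd|) = 3.2/(3.2 + 0.5) = 32/37; seller share = |εd|/(εs + |εd|) = 5/37.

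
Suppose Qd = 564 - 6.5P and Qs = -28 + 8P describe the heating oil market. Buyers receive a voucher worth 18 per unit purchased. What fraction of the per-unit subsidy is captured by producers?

Pre-subsidy: 564 - 6.5P = -28 + 8P gives P* = 1184/29, Q* = 8660/29.
With the rebate, buyers effectively pay Pb = Ps − 18, where Ps is the price sellers receive.
Demand in terms of Ps becomes Qd = 564 − 6.5(Ps − 18) = 681 - 6.5Ps. Setting this equal to supply: 681 - 6.5Ps = -28 + 8Ps, so Ps = 1418/29.
Buyers pay Pb = 1418/29 − 18 = 896/29; Q' = -28 + 8·(1418/29) = 10532/29.
Buyers' price falls by P* − Pb = 1184/29 − 896/29 = 288/29; sellers' price rises by Ps − P* = 1418/29 − 1184/29 = 234/29.
So producers capture (234/29)/18 = 13/29 of each unit of subsidy.

Producer share = 13/29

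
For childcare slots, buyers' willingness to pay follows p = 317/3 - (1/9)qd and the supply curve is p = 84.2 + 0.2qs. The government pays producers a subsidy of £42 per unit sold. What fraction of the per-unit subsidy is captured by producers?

Producer share = 9/14

Pre-subsidy: 317/3 - (1/9)q = 84.2 + 0.2q gives q* = 69 and p* = 98.
With the subsidy, sellers receive ps = pb + 42 for each unit, where pb is the price buyers pay.
On the curves, pb = 317/3 - (1/9)q and ps = 84.2 + 0.2q; the wedge ps − pb = 42 gives 84.2 + 0.2q − (317/3 - (1/9)q) = 42, so q' = 204.
Then pb = 317/3 − (1/9)·204 = 83 and ps = 84.2 + 0.2·204 = 125.
Buyers' price falls by p* − pb = 98 − 83 = 15; sellers' price rises by ps − p* = 125 − 98 = 27.
So producers capture 27/42 = 9/14 of each unit of subsidy.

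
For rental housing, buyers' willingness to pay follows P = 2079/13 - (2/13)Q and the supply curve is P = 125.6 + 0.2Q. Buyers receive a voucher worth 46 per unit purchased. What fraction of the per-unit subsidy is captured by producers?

Producer share = 13/23

Pre-subsidy: 2079/13 - (2/13)Q = 125.6 + 0.2Q gives Q* = 97 and P* = 145.
With the rebate, buyers effectively pay Pb = Ps − 46, where Ps is the price sellers receive.
On the curves, Pb = 2079/13 - (2/13)Q and Ps = 125.6 + 0.2Q; the wedge Ps − Pb = 46 gives 125.6 + 0.2Q − (2079/13 - (2/13)Q) = 46, so Q' = 227.
Then Pb = 2079/13 − (2/13)·227 = 125 and Ps = 125.6 + 0.2·227 = 171.
Buyers' price falls by P* − Pb = 145 − 125 = 20; sellers' price rises by Ps − P* = 171 − 145 = 26.
So producers capture 26/46 = 13/23 of each unit of subsidy.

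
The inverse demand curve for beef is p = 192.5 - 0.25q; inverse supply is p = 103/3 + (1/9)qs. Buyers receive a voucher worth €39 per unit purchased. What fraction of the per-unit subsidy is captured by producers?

Producer share = 4/13

Pre-subsidy: 192.5 - 0.25q = 103/3 + (1/9)q gives q* = 438 and p* = 83.
With the rebate, buyers effectively pay pb = ps − 39, where ps is the price sellers receive.
On the curves, pb = 192.5 - 0.25q and ps = 103/3 + (1/9)q; the wedge ps − pb = 39 gives 103/3 + (1/9)q − (192.5 - 0.25q) = 39, so q' = 546.
Then pb = 192.5 − 0.25·546 = 56 and ps = 103/3 + (1/9)·546 = 95.
Buyers' price falls by p* − pb = 83 − 56 = 27; sellers' price rises by ps − p* = 95 − 83 = 12.
So producers capture 12/39 = 4/13 of each unit of subsidy.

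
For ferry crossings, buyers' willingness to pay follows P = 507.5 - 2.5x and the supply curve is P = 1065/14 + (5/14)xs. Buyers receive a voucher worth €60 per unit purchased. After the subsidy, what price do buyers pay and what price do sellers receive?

Buyers pay €77.5; sellers receive €137.5

Pre-subsidy: 507.5 - 2.5x = 1065/14 + (5/14)x gives x* = 151 and P* = 130.
With the rebate, buyers effectively pay Pb = Ps − 60, where Ps is the price sellers receive.
On the curves, Pb = 507.5 - 2.5x and Ps = 1065/14 + (5/14)x; the wedge Ps − Pb = 60 gives 1065/14 + (5/14)x − (507.5 - 2.5x) = 60, so x' = 172.
Then Pb = 507.5 − 2.5·172 = 77.5 and Ps = 1065/14 + (5/14)·172 = 137.5.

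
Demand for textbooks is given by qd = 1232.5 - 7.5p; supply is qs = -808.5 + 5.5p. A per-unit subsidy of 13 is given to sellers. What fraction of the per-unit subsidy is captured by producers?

Pre-subsidy: 1232.5 - 7.5p = -808.5 + 5.5p gives p* = 157, q* = 55.
With the subsidy, sellers receive ps = pb + 13 for each unit, where pb is the price buyers pay.
Supply in terms of pb becomes qs = -808.5 + 5.5(pb + 13) = -737 + 5.5pb. Setting this equal to demand: 1232.5 - 7.5pb = -737 + 5.5pb, so pb = 151.5.
Sellers receive ps = 151.5 + 13 = 164.5; q' = 1232.5 − 7.5·151.5 = 96.25.
Buyers' price falls by p* − pb = 157 − 151.5 = 5.5; sellers' price rises by ps − p* = 164.5 − 157 = 7.5.
So producers capture 7.5/13 = 15/26 of each unit of subsidy.

Producer share = 15/26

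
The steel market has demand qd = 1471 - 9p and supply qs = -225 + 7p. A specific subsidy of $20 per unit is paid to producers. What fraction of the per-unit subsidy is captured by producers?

Producer share = 0.5625

Pre-subsidy: 1471 - 9p = -225 + 7p gives p* = 106, q* = 517.
With the subsidy, sellers receive ps = pb + 20 for each unit, where pb is the price buyers pay.
Supply in terms of pb becomes qs = -225 + 7(pb + 20) = -85 + 7pb. Setting this equal to demand: 1471 - 9pb = -85 + 7pb, so pb = 97.25.
Sellers receive ps = 97.25 + 20 = 117.25; q' = 1471 − 9·97.25 = 595.75.
Buyers' price falls by p* − pb = 106 − 97.25 = 8.75; sellers' price rises by ps − p* = 117.25 − 106 = 11.25.
So producers capture 11.25/20 = 0.5625 of each unit of subsidy.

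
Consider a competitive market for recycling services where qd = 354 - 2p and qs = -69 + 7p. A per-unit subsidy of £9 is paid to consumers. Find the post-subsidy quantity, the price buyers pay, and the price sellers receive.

q' = 274; buyers pay £40; sellers receive £49

Pre-subsidy: 354 - 2p = -69 + 7p gives p* = 47, q* = 260.
With the rebate, buyers effectively pay pb = ps − 9, where ps is the price sellers receive.
Demand in terms of ps becomes qd = 354 − 2(ps − 9) = 372 - 2ps. Setting this equal to supply: 372 - 2ps = -69 + 7ps, so ps = 49.
Buyers pay pb = 49 − 9 = 40; q' = -69 + 7·49 = 274.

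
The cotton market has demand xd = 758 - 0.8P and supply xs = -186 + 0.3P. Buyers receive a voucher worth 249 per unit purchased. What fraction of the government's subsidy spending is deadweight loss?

Pre-subsidy: 758 - 0.8P = -186 + 0.3P gives P* = 9440/11, x* = 786/11.
With the rebate, buyers effectively pay Pb = Ps − 249, where Ps is the price sellers receive.
Demand in terms of Ps becomes xd = 758 − 0.8(Ps − 249) = 957.2 - 0.8Ps. Setting this equal to supply: 957.2 - 0.8Ps = -186 + 0.3Ps, so Ps = 11432/11.
Buyers pay Pb = 11432/11 − 249 = 8693/11; x' = -186 + 0.3·(11432/11) = 6918/55.
ΔCS = ½(786/11 + 6918/55)(9440/11 − 8693/11) = 4051728/605; ΔPS = ½(786/11 + 6918/55)(11432/11 − 9440/11) = 10804608/605.
Government spending = 249 × 6918/55 = 1722582/55.
DWL = ½ × 249 × (6918/55 − 786/11) = 372006/55; fraction = (372006/55) / (1722582/55) = 249/1153.

DWL / government spending = 249/1153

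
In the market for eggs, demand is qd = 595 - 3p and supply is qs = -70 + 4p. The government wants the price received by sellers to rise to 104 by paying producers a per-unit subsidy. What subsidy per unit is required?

Required subsidy s = 21 per unit

At a seller price of 104, quantity supplied is -70 + 4·104 = 346.
Buyers absorb 346 only when they pay pb with 595 − 3·pb = 346, i.e. pb = 83.
s = ps − pb = 104 − 83 = 21.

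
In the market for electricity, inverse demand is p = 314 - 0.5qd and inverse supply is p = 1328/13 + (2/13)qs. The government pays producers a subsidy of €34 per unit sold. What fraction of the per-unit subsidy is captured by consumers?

Consumer share = 13/17

Pre-subsidy: 314 - 0.5q = 1328/13 + (2/13)q gives q* = 324 and p* = 152.
With the subsidy, sellers receive ps = pb + 34 for each unit, where pb is the price buyers pay.
On the curves, pb = 314 - 0.5q and ps = 1328/13 + (2/13)q; the wedge ps − pb = 34 gives 1328/13 + (2/13)q − (314 - 0.5q) = 34, so q' = 376.
Then pb = 314 − 0.5·376 = 126 and ps = 1328/13 + (2/13)·376 = 160.
Buyers' price falls by p* − pb = 152 − 126 = 26; sellers' price rises by ps − p* = 160 − 152 = 8.
So consumers capture 26/34 = 13/17 of each unit of subsidy.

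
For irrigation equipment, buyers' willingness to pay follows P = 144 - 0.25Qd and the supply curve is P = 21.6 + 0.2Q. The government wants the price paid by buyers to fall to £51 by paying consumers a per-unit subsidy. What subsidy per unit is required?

Required subsidy s = £45 per unit

At a buyer price of 51, quantity demanded is 576 − 4·51 = 372.
Sellers supply 372 only when they receive Ps = 21.6 + 0.2·372 = 96.
s = Ps − Pb = 96 − 51 = 45.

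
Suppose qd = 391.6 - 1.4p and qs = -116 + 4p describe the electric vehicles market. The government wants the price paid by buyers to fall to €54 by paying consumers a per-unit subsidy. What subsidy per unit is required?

Required subsidy s = €54 per unit

At a buyer price of 54, quantity demanded is 391.6 − 1.4·54 = 316.
Sellers supply 316 only when they receive ps with -116 + 4·ps = 316, i.e. ps = 108.
s = ps − pb = 108 − 54 = 54.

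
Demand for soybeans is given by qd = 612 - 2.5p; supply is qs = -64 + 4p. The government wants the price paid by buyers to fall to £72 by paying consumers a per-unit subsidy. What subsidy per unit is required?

Required subsidy s = £52 per unit

At a buyer price of 72, quantity demanded is 612 − 2.5·72 = 432.
Sellers supply 432 only when they receive ps with -64 + 4·ps = 432, i.e. ps = 124.
s = ps − pb = 124 − 72 = 52.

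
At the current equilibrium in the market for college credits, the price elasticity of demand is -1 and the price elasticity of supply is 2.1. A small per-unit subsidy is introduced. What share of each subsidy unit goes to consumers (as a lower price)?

Consumer share = 21/31

For a small subsidy around the equilibrium, the benefit split depends on the relative slopes, which at a point are proportional to the elasticities.
Buyer share = εs/(εs + |εd|) = 2.1/(2.1 + 1) = 21/31; seller share = |εd|/(εs + |εd|) = 10/31.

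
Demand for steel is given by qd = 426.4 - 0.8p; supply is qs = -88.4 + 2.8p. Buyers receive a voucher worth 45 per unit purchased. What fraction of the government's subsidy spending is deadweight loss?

Pre-subsidy: 426.4 - 0.8p = -88.4 + 2.8p gives p* = 143, q* = 312.
With the rebate, buyers effectively pay pb = ps − 45, where ps is the price sellers receive.
Demand in terms of ps becomes qd = 426.4 − 0.8(ps − 45) = 462.4 - 0.8ps. Setting this equal to supply: 462.4 - 0.8ps = -88.4 + 2.8ps, so ps = 153.
Buyers pay pb = 153 − 45 = 108; q' = -88.4 + 2.8·153 = 340.
ΔCS = ½(312 + 340)(143 − 108) = 11410; ΔPS = ½(312 + 340)(153 − 143) = 3260.
Government spending = 45 × 340 = 15300.
DWL = ½ × 45 × (340 − 312) = 630; fraction = 630 / 15300 = 7/170.

DWL / government spending = 7/170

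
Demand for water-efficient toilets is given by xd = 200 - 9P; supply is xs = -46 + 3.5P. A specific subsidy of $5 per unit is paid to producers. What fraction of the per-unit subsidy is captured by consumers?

Consumer share = 0.28

Pre-subsidy: 200 - 9P = -46 + 3.5P gives P* = 19.68, x* = 22.88.
With the subsidy, sellers receive Ps = Pb + 5 for each unit, where Pb is the price buyers pay.
Supply in terms of Pb becomes xs = -46 + 3.5(Pb + 5) = -28.5 + 3.5Pb. Setting this equal to demand: 200 - 9Pb = -28.5 + 3.5Pb, so Pb = 18.28.
Sellers receive Ps = 18.28 + 5 = 23.28; x' = 200 − 9·18.28 = 35.48.
Buyers' price falls by P* − Pb = 19.68 − 18.28 = 1.4; sellers' price rises by Ps − P* = 23.28 − 19.68 = 3.6.
So consumers capture 1.4/5 = 0.28 of each unit of subsidy.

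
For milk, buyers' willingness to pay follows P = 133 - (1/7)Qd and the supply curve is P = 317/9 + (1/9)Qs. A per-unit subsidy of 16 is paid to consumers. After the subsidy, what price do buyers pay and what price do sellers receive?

Buyers pay 69; sellers receive 85

Pre-subsidy: 133 - (1/7)Q = 317/9 + (1/9)Q gives Q* = 385 and P* = 78.
With the rebate, buyers effectively pay Pb = Ps − 16, where Ps is the price sellers receive.
On the curves, Pb = 133 - (1/7)Q and Ps = 317/9 + (1/9)Q; the wedge Ps − Pb = 16 gives 317/9 + (1/9)Q − (133 - (1/7)Q) = 16, so Q' = 448.
Then Pb = 133 − (1/7)·448 = 69 and Ps = 317/9 + (1/9)·448 = 85.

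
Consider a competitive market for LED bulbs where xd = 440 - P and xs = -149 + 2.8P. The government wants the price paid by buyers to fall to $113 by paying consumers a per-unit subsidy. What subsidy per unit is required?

At a buyer price of 113, quantity demanded is 440 − 1·113 = 327.
Sellers supply 327 only when they receive Ps with -149 + 2.8·Ps = 327, i.e. Ps = 170.
s = Ps − Pb = 170 − 113 = 57.

Required subsidy s = $57 per unit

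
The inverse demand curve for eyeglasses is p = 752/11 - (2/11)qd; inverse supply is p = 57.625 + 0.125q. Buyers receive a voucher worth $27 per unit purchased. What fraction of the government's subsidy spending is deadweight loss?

Pre-subsidy: 752/11 - (2/11)q = 57.625 + 0.125q gives q* = 35 and p* = 62.
With the rebate, buyers effectively pay pb = ps − 27, where ps is the price sellers receive.
On the curves, pb = 752/11 - (2/11)q and ps = 57.625 + 0.125q; the wedge ps − pb = 27 gives 57.625 + 0.125q − (752/11 - (2/11)q) = 27, so q' = 123.
Then pb = 752/11 − (2/11)·123 = 46 and ps = 57.625 + 0.125·123 = 73.
ΔCS = ½(35 + 123)(62 − 46) = 1264; ΔPS = ½(35 + 123)(73 − 62) = 869.
Government spending = 27 × 123 = 3321.
DWL = ½ × 27 × (123 − 35) = 1188; fraction = 1188 / 3321 = 44/123.

DWL / government spending = 44/123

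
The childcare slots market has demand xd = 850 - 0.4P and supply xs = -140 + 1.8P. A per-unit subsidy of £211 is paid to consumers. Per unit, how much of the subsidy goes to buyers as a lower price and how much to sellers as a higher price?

Pre-subsidy: 850 - 0.4P = -140 + 1.8P gives P* = 450, x* = 670.
With the rebate, buyers effectively pay Pb = Ps − 211, where Ps is the price sellers receive.
Demand in terms of Ps becomes xd = 850 − 0.4(Ps − 211) = 934.4 - 0.4Ps. Setting this equal to supply: 934.4 - 0.4Ps = -140 + 1.8Ps, so Ps = 5372/11.
Buyers pay Pb = 5372/11 − 211 = 3051/11; x' = -140 + 1.8·(5372/11) = 40648/55.
Buyers' price falls by P* − Pb = 450 − 3051/11 = 1899/11; sellers' price rises by Ps − P* = 5372/11 − 450 = 422/11.

Buyers gain 1899/11 per unit; sellers gain 422/11 per unit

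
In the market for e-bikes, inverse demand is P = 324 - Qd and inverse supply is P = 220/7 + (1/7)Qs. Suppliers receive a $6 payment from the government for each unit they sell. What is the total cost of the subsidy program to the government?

Government cost = $1567.5

Pre-subsidy: 324 - Q = 220/7 + (1/7)Q gives Q* = 256 and P* = 68.
With the subsidy, sellers receive Ps = Pb + 6 for each unit, where Pb is the price buyers pay.
On the curves, Pb = 324 - Q and Ps = 220/7 + (1/7)Q; the wedge Ps − Pb = 6 gives 220/7 + (1/7)Q − (324 - Q) = 6, so Q' = 261.25.
Then Pb = 324 − 1·261.25 = 62.75 and Ps = 220/7 + (1/7)·261.25 = 68.75.
Government outlay = subsidy × quantity = 6 × 261.25 = 1567.5.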